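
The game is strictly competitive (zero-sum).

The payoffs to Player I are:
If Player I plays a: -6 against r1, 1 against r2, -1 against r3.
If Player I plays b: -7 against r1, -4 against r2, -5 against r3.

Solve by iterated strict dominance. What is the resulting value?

Column r2 is strictly dominated by r1 for Player II (-6<1, -7<-4); eliminate r2.
Column r3 is strictly dominated by r1 for Player II (-6<-1, -7<-5); eliminate r3.
Row b is strictly dominated by row a (-6>-7); eliminate b.
Only (a, r1) remains, with payoff -6.

-6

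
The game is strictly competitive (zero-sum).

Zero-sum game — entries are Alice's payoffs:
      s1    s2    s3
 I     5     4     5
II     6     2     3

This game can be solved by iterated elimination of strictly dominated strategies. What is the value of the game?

4

Column s1 is strictly dominated by s2 for Bob (4<5, 2<6); eliminate s1.
Column s3 is strictly dominated by s2 for Bob (4<5, 2<3); eliminate s3.
Row II is strictly dominated by row I (4>2); eliminate II.
Only (I, s2) remains, with payoff 4.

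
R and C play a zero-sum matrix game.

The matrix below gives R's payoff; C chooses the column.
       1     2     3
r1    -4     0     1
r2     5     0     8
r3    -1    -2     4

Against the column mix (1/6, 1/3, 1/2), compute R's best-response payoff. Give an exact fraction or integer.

29/6

r1: (-4)·(1/6) + (0)·(1/3) + (1)·(1/2) = -1/6.
r2: (5)·(1/6) + (0)·(1/3) + (8)·(1/2) = 29/6.
r3: (-1)·(1/6) + (-2)·(1/3) + (4)·(1/2) = 7/6.
The best pure response is r2 with expected payoff 29/6.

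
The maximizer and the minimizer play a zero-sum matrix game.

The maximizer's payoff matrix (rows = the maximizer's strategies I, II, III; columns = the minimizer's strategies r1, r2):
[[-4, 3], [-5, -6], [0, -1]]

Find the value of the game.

-1/2

Row II is strictly dominated by row III, so the maximizer never plays it.
The remaining 2×2 game on (I, III) × (r1, r2) has no saddle point. Let the maximizer play I with probability p; indifference gives −4p = 3p − (1−p), so p = 1/8.
Similarly the minimizer's optimal q on r1 is 1/2, and the value is -4·(1/2) + (3)·(1/2) = -1/2.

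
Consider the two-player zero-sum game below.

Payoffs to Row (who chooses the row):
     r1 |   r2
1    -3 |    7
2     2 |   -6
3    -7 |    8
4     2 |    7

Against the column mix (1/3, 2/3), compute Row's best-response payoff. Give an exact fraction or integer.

16/3

1: (-3)·(1/3) + (7)·(2/3) = 11/3.
2: (2)·(1/3) + (-6)·(2/3) = -10/3.
3: (-7)·(1/3) + (8)·(2/3) = 3.
4: (2)·(1/3) + (7)·(2/3) = 16/3.
The best pure response is 4 with expected payoff 16/3.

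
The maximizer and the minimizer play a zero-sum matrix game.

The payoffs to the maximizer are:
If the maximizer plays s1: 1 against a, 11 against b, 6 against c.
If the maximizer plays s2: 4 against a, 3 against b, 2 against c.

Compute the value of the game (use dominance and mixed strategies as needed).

Column b is strictly dominated by c for the minimizer (it gives the maximizer more in every row).
The remaining 2×2 game on (s1, s2) × (a, c) has no saddle point. Let the maximizer play s1 with probability p; indifference gives p + 4(1−p) = 6p + 2(1−p), so p = 2/7.
Similarly the minimizer's optimal q on a is 4/7, and the value is 1·(4/7) + (6)·(3/7) = 22/7.

22/7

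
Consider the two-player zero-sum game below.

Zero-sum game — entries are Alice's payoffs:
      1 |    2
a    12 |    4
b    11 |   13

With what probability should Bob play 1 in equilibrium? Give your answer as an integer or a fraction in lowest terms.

9/10

Row minima are 4 and 11, so Alice's maximin is 11; column maxima are 12 and 13, so Bob's minimax is 12. These differ, so the equilibrium is in mixed strategies.
Let Bob play 1 with probability q. Alice is indifferent when 12q + 4(1−q) = 11q + 13(1−q), giving q = 9/10.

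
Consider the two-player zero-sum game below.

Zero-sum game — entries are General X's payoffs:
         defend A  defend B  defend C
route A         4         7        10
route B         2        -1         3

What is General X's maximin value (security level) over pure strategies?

The worst-case payoff for each row is route A: 4, route B: -1.
The best of these is 4.

4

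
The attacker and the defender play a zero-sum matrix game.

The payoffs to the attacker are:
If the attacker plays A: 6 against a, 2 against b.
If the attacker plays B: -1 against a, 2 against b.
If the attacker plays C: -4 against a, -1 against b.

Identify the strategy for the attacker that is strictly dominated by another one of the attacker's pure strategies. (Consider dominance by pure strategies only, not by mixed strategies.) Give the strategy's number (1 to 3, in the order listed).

3

Compare C with A: 6 > -4, 2 > -1.
So A strictly dominates C for the attacker; C is strictly dominated.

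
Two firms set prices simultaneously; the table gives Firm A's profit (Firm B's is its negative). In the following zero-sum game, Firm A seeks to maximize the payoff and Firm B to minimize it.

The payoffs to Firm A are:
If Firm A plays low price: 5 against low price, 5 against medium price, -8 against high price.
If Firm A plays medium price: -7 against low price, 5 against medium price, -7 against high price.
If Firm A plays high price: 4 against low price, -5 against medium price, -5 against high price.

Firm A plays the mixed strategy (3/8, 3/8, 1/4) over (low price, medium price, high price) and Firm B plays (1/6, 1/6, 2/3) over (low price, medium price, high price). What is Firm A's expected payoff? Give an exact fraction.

-33/8

Against (1/6, 1/6, 2/3), each row's expected payoff is low price: -11/3; medium price: -5; high price: -7/2.
Taking the (3/8, 3/8, 1/4)-weighted average: (3/8)·(-11/3) + (3/8)·(-5) + (1/4)·(-7/2) = -33/8.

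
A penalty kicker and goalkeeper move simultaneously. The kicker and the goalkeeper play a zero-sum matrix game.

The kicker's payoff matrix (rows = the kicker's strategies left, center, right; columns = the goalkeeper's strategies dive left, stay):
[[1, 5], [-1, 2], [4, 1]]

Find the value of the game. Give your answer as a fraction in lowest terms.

19/7

Row center is strictly dominated by row left, so the kicker never plays it.
The remaining 2×2 game on (left, right) × (dive left, stay) has no saddle point. Let the kicker play left with probability p; indifference gives p + 4(1−p) = 5p + (1−p), so p = 3/7.
Similarly the goalkeeper's optimal q on dive left is 4/7, and the value is 1·(4/7) + (5)·(3/7) = 19/7.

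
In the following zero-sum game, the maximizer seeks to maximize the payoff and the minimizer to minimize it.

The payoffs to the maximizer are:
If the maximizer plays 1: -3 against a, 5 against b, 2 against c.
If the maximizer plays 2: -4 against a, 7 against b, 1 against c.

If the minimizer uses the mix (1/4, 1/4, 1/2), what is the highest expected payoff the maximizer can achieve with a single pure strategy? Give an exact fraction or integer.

3/2

1: (-3)·(1/4) + (5)·(1/4) + (2)·(1/2) = 3/2.
2: (-4)·(1/4) + (7)·(1/4) + (1)·(1/2) = 5/4.
The best pure response is 1 with expected payoff 3/2.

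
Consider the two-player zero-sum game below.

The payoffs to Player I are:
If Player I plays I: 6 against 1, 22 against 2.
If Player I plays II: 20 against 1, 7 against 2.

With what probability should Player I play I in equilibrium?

Row minima are 6 and 7, so Player I's maximin is 7; column maxima are 20 and 22, so Player II's minimax is 20. These differ, so the equilibrium is in mixed strategies.
Let Player I play I with probability p. Player II is indifferent when 6p + 20(1−p) = 22p + 7(1−p), giving p = 13/29.

13/29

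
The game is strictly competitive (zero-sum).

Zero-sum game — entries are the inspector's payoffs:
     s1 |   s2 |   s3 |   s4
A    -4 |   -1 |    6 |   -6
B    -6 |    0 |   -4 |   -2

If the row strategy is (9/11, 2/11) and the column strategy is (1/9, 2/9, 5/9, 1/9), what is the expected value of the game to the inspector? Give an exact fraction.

Against (1/9, 2/9, 5/9, 1/9), each row's expected payoff is A: 2; B: -28/9.
Taking the (9/11, 2/11)-weighted average: (9/11)·(2) + (2/11)·(-28/9) = 106/99.

106/99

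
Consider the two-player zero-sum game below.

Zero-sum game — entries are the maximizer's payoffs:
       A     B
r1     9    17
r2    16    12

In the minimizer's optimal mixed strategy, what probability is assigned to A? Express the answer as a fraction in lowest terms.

5/12

Row minima are 9 and 12, so the maximizer's maximin is 12; column maxima are 16 and 17, so the minimizer's minimax is 16. These differ, so the equilibrium is in mixed strategies.
Let the minimizer play A with probability q. The maximizer is indifferent when 9q + 17(1−q) = 16q + 12(1−q), giving q = 5/12.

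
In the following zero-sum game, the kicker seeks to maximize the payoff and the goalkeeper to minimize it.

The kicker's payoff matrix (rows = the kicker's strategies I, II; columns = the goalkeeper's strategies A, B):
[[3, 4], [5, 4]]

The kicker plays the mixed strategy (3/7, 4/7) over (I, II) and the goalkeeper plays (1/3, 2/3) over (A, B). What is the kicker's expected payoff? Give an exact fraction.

Against (1/3, 2/3), each row's expected payoff is I: 11/3; II: 13/3.
Taking the (3/7, 4/7)-weighted average: (3/7)·(11/3) + (4/7)·(13/3) = 85/21.

85/21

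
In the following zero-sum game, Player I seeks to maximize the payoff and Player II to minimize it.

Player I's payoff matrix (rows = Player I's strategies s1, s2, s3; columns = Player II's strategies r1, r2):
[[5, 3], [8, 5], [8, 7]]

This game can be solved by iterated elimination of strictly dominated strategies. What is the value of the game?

Row s1 is strictly dominated by row s2 (8>5, 5>3); eliminate s1.
Column r1 is strictly dominated by r2 for Player II (5<8, 7<8); eliminate r1.
Row s2 is strictly dominated by row s3 (7>5); eliminate s2.
Only (s3, r2) remains, with payoff 7.

7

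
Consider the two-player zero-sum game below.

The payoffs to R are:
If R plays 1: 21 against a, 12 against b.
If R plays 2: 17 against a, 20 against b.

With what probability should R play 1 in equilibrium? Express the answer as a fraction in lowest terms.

Row minima are 12 and 17, so R's maximin is 17; column maxima are 21 and 20, so C's minimax is 20. These differ, so the equilibrium is in mixed strategies.
Let R play 1 with probability p. C is indifferent when 21p + 17(1−p) = 12p + 20(1−p), giving p = 1/4.

1/4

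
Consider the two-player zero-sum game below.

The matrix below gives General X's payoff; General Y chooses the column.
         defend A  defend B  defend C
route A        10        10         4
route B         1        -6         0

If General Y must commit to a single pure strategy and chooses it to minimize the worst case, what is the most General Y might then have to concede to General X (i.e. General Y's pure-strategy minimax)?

4

The worst case (largest entry) in each column is defend A: 10, defend B: 10, defend C: 4.
The best (smallest) of these is 4.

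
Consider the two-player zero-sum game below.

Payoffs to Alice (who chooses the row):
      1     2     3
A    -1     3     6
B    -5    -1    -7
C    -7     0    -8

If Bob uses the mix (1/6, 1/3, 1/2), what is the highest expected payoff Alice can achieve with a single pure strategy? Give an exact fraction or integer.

23/6

A: (-1)·(1/6) + (3)·(1/3) + (6)·(1/2) = 23/6.
B: (-5)·(1/6) + (-1)·(1/3) + (-7)·(1/2) = -14/3.
C: (-7)·(1/6) + (0)·(1/3) + (-8)·(1/2) = -31/6.
The best pure response is A with expected payoff 23/6.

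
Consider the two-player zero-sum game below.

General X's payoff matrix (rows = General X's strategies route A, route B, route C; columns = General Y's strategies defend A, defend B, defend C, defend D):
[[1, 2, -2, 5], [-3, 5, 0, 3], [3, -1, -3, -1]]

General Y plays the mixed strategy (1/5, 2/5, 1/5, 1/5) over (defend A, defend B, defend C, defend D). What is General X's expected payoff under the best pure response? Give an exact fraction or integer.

2

route A: (1)·(1/5) + (2)·(2/5) + (-2)·(1/5) + (5)·(1/5) = 8/5.
route B: (-3)·(1/5) + (5)·(2/5) + (0)·(1/5) + (3)·(1/5) = 2.
route C: (3)·(1/5) + (-1)·(2/5) + (-3)·(1/5) + (-1)·(1/5) = -3/5.
The best pure response is route B with expected payoff 2.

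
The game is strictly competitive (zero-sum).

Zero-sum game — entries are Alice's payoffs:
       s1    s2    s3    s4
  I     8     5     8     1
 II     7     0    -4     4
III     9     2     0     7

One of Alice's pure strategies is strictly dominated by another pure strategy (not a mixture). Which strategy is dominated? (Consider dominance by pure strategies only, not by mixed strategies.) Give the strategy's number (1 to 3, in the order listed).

2

Compare II with III: 9 > 7, 2 > 0, 0 > -4, 7 > 4.
So III strictly dominates II for Alice; II is strictly dominated.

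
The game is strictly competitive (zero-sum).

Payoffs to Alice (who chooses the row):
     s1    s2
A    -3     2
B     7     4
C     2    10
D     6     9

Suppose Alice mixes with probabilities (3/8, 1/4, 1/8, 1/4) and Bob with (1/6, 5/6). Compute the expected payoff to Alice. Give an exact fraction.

229/48

Against (1/6, 5/6), each row's expected payoff is A: 7/6; B: 9/2; C: 26/3; D: 17/2.
Taking the (3/8, 1/4, 1/8, 1/4)-weighted average: (3/8)·(7/6) + (1/4)·(9/2) + (1/8)·(26/3) + (1/4)·(17/2) = 229/48.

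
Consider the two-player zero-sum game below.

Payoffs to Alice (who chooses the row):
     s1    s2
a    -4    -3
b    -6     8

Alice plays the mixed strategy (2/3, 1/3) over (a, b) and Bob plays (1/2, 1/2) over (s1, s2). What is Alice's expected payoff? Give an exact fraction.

Against (1/2, 1/2), each row's expected payoff is a: -7/2; b: 1.
Taking the (2/3, 1/3)-weighted average: (2/3)·(-7/2) + (1/3)·(1) = -2.

-2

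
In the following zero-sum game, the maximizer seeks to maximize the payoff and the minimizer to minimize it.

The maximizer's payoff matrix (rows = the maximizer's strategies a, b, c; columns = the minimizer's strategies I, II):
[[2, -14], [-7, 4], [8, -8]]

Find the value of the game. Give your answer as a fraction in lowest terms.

-8/9

Row a is strictly dominated by row c, so the maximizer never plays it.
The remaining 2×2 game on (b, c) × (I, II) has no saddle point. Let the maximizer play b with probability p; indifference gives −7p + 8(1−p) = 4p − 8(1−p), so p = 16/27.
Similarly the minimizer's optimal q on I is 4/9, and the value is -7·(4/9) + (4)·(5/9) = -8/9.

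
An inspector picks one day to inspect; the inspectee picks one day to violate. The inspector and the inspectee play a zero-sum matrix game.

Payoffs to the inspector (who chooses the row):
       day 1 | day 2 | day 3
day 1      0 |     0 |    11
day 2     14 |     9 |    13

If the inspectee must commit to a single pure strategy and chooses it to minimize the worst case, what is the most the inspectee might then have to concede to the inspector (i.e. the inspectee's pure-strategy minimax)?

9

The worst case (largest entry) in each column is day 1: 14, day 2: 9, day 3: 13.
The best (smallest) of these is 9.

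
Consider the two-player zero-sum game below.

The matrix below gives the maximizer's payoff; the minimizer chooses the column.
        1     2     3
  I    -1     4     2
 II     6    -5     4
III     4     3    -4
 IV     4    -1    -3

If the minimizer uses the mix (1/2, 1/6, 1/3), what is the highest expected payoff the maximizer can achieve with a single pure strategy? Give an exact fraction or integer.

7/2

I: (-1)·(1/2) + (4)·(1/6) + (2)·(1/3) = 5/6.
II: (6)·(1/2) + (-5)·(1/6) + (4)·(1/3) = 7/2.
III: (4)·(1/2) + (3)·(1/6) + (-4)·(1/3) = 7/6.
IV: (4)·(1/2) + (-1)·(1/6) + (-3)·(1/3) = 5/6.
The best pure response is II with expected payoff 7/2.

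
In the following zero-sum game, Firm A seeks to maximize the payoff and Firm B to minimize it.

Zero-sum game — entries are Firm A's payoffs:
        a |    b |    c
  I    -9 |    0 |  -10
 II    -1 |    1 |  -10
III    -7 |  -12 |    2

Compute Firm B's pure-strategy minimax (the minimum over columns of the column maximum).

The worst case (largest entry) in each column is a: -1, b: 1, c: 2.
The best (smallest) of these is -1.

-1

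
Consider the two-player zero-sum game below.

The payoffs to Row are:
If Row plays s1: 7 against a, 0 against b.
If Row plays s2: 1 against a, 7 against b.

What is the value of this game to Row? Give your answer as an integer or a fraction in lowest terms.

Row minima are 0 and 1, so Row's maximin is 1; column maxima are 7 and 7, so Column's minimax is 7. These differ, so the equilibrium is in mixed strategies.
Let Row play s1 with probability p. Column is indifferent when 7p + (1−p) = 7(1−p), giving p = 6/13.
Let Column play a with probability q. Row is indifferent when 7q = q + 7(1−q), giving q = 7/13.
The value is 7·(7/13) + (0)·(6/13) = 49/13.

49/13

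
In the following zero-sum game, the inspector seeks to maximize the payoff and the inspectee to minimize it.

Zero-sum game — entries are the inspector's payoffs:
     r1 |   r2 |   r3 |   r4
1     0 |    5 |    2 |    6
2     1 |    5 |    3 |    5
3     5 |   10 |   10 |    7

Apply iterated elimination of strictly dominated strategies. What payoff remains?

5

Row 2 is strictly dominated by row 3 (5>1, 10>5, 10>3, 7>5); eliminate 2.
Column r4 is strictly dominated by r1 for the inspectee (0<6, 5<7); eliminate r4.
Row 1 is strictly dominated by row 3 (5>0, 10>5, 10>2); eliminate 1.
Column r2 is strictly dominated by r1 for the inspectee (5<10); eliminate r2.
Column r3 is strictly dominated by r1 for the inspectee (5<10); eliminate r3.
Only (3, r1) remains, with payoff 5.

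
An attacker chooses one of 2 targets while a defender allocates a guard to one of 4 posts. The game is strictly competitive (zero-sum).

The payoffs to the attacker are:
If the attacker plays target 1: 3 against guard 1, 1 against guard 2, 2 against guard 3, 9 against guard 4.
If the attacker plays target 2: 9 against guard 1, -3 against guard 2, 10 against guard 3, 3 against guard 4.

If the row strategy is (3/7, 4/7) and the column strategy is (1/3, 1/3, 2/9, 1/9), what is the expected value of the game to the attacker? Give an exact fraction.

239/63

Against (1/3, 1/3, 2/9, 1/9), each row's expected payoff is target 1: 25/9; target 2: 41/9.
Taking the (3/7, 4/7)-weighted average: (3/7)·(25/9) + (4/7)·(41/9) = 239/63.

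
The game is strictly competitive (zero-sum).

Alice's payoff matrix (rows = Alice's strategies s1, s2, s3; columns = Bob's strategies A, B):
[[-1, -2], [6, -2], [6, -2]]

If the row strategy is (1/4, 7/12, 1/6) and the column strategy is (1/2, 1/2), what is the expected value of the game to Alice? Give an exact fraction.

Against (1/2, 1/2), each row's expected payoff is s1: -3/2; s2: 2; s3: 2.
Taking the (1/4, 7/12, 1/6)-weighted average: (1/4)·(-3/2) + (7/12)·(2) + (1/6)·(2) = 9/8.

9/8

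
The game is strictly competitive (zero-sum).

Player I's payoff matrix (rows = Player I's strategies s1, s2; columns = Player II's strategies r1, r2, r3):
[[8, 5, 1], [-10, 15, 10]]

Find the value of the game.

10/3

Column r2 is strictly dominated by r3 for Player II (it gives Player I more in every row).
The remaining 2×2 game on (s1, s2) × (r1, r3) has no saddle point. Let Player I play s1 with probability p; indifference gives 8p − 10(1−p) = p + 10(1−p), so p = 20/27.
Similarly Player II's optimal q on r1 is 1/3, and the value is 8·(1/3) + (1)·(2/3) = 10/3.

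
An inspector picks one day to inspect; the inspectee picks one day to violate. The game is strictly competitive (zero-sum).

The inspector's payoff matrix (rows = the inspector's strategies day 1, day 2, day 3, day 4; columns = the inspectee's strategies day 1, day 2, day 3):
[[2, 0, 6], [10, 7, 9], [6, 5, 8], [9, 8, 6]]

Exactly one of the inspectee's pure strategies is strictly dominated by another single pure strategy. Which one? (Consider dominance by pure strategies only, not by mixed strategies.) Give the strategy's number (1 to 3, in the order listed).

1

The inspectee prefers columns that give the inspector less. Compare day 1 with day 2: 0 < 2, 7 < 10, 5 < 6, 8 < 9.
So day 2 strictly dominates day 1 for the inspectee; day 1 is strictly dominated.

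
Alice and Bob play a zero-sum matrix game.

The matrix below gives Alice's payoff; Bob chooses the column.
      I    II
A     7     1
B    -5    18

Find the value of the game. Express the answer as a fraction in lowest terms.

131/29

Row minima are 1 and -5, so Alice's maximin is 1; column maxima are 7 and 18, so Bob's minimax is 7. These differ, so the equilibrium is in mixed strategies.
Let Alice play A with probability p. Bob is indifferent when 7p − 5(1−p) = p + 18(1−p), giving p = 23/29.
Let Bob play I with probability q. Alice is indifferent when 7q + (1−q) = −5q + 18(1−q), giving q = 17/29.
The value is 7·(17/29) + (1)·(12/29) = 131/29.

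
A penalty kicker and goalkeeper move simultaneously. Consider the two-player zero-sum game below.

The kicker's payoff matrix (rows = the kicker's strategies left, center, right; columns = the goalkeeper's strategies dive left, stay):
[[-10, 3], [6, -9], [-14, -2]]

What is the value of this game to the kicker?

Row right is strictly dominated by row left, so the kicker never plays it.
The remaining 2×2 game on (left, center) × (dive left, stay) has no saddle point. Let the kicker play left with probability p; indifference gives −10p + 6(1−p) = 3p − 9(1−p), so p = 15/28.
Similarly the goalkeeper's optimal q on dive left is 3/7, and the value is -10·(3/7) + (3)·(4/7) = -18/7.

-18/7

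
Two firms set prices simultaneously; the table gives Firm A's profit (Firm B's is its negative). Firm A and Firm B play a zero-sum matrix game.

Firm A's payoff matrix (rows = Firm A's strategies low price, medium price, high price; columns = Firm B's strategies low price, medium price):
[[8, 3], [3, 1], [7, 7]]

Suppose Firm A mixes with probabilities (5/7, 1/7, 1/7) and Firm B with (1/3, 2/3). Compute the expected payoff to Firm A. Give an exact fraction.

Against (1/3, 2/3), each row's expected payoff is low price: 14/3; medium price: 5/3; high price: 7.
Taking the (5/7, 1/7, 1/7)-weighted average: (5/7)·(14/3) + (1/7)·(5/3) + (1/7)·(7) = 32/7.

32/7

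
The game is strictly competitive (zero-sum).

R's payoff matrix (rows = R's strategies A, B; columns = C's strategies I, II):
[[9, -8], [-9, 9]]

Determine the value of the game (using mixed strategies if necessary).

Row minima are -8 and -9, so R's maximin is -8; column maxima are 9 and 9, so C's minimax is 9. These differ, so the equilibrium is in mixed strategies.
Let R play A with probability p. C is indifferent when 9p − 9(1−p) = −8p + 9(1−p), giving p = 18/35.
Let C play I with probability q. R is indifferent when 9q − 8(1−q) = −9q + 9(1−q), giving q = 17/35.
The value is 9·(17/35) + (-8)·(18/35) = 9/35.

9/35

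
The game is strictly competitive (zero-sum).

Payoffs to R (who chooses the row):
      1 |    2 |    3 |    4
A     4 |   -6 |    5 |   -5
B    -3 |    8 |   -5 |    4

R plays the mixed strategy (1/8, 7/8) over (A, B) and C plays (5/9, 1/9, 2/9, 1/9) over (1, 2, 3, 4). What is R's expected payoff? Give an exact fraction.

-1

Against (5/9, 1/9, 2/9, 1/9), each row's expected payoff is A: 19/9; B: -13/9.
Taking the (1/8, 7/8)-weighted average: (1/8)·(19/9) + (7/8)·(-13/9) = -1.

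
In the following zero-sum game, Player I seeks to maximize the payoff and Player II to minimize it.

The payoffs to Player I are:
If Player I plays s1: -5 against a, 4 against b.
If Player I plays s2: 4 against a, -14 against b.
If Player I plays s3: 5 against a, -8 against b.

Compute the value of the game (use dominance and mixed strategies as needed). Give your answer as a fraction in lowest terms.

-10/11

Row s2 is strictly dominated by row s3, so Player I never plays it.
The remaining 2×2 game on (s1, s3) × (a, b) has no saddle point. Let Player I play s1 with probability p; indifference gives −5p + 5(1−p) = 4p − 8(1−p), so p = 13/22.
Similarly Player II's optimal q on a is 6/11, and the value is -5·(6/11) + (4)·(5/11) = -10/11.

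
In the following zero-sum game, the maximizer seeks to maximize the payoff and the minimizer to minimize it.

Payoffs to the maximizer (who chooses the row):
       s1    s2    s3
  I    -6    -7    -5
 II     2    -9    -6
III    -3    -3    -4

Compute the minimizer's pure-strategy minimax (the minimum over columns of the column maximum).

-4

The worst case (largest entry) in each column is s1: 2, s2: -3, s3: -4.
The best (smallest) of these is -4.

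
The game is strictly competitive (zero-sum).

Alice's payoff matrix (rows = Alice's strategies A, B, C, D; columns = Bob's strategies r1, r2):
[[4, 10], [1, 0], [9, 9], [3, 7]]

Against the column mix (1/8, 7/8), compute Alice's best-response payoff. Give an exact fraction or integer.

A: (4)·(1/8) + (10)·(7/8) = 37/4.
B: (1)·(1/8) + (0)·(7/8) = 1/8.
C: (9)·(1/8) + (9)·(7/8) = 9.
D: (3)·(1/8) + (7)·(7/8) = 13/2.
The best pure response is A with expected payoff 37/4.

37/4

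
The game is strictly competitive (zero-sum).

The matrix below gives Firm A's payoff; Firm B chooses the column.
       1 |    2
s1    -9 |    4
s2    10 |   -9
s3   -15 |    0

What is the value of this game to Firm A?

Row s3 is strictly dominated by row s1, so Firm A never plays it.
The remaining 2×2 game on (s1, s2) × (1, 2) has no saddle point. Let Firm A play s1 with probability p; indifference gives −9p + 10(1−p) = 4p − 9(1−p), so p = 19/32.
Similarly Firm B's optimal q on 1 is 13/32, and the value is -9·(13/32) + (4)·(19/32) = -41/32.

-41/32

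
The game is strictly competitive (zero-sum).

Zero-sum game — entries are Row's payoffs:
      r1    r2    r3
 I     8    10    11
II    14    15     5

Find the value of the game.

Column r2 is strictly dominated by r1 for Column (it gives Row more in every row).
The remaining 2×2 game on (I, II) × (r1, r3) has no saddle point. Let Row play I with probability p; indifference gives 8p + 14(1−p) = 11p + 5(1−p), so p = 3/4.
Similarly Column's optimal q on r1 is 1/2, and the value is 8·(1/2) + (11)·(1/2) = 19/2.

19/2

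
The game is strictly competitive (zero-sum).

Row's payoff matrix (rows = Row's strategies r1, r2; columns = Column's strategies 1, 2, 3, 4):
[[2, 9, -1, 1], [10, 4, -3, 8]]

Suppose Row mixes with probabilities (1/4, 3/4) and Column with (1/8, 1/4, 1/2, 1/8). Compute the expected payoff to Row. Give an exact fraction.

Against (1/8, 1/4, 1/2, 1/8), each row's expected payoff is r1: 17/8; r2: 7/4.
Taking the (1/4, 3/4)-weighted average: (1/4)·(17/8) + (3/4)·(7/4) = 59/32.

59/32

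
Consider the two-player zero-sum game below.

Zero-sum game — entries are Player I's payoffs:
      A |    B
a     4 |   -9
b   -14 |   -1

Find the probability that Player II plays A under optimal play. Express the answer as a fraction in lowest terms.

Row minima are -9 and -14, so Player I's maximin is -9; column maxima are 4 and -1, so Player II's minimax is -1. These differ, so the equilibrium is in mixed strategies.
Let Player II play A with probability q. Player I is indifferent when 4q − 9(1−q) = −14q − (1−q), giving q = 4/13.

4/13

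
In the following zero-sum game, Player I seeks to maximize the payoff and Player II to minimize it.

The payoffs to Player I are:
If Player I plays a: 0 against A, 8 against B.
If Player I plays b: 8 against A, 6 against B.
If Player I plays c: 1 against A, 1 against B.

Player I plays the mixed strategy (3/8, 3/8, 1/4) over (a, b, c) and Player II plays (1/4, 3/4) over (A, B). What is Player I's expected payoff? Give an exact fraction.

Against (1/4, 3/4), each row's expected payoff is a: 6; b: 13/2; c: 1.
Taking the (3/8, 3/8, 1/4)-weighted average: (3/8)·(6) + (3/8)·(13/2) + (1/4)·(1) = 79/16.

79/16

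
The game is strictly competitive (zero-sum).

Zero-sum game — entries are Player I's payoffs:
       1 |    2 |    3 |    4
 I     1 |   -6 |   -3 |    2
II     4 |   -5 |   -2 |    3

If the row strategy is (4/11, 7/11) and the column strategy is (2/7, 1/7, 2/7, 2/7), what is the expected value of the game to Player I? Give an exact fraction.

1/7

Against (2/7, 1/7, 2/7, 2/7), each row's expected payoff is I: -6/7; II: 5/7.
Taking the (4/11, 7/11)-weighted average: (4/11)·(-6/7) + (7/11)·(5/7) = 1/7.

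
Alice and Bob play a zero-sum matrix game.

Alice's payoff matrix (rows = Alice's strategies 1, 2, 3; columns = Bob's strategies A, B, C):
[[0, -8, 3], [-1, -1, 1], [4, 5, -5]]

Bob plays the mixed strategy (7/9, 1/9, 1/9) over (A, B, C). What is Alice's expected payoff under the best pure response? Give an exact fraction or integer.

1: (0)·(7/9) + (-8)·(1/9) + (3)·(1/9) = -5/9.
2: (-1)·(7/9) + (-1)·(1/9) + (1)·(1/9) = -7/9.
3: (4)·(7/9) + (5)·(1/9) + (-5)·(1/9) = 28/9.
The best pure response is 3 with expected payoff 28/9.

28/9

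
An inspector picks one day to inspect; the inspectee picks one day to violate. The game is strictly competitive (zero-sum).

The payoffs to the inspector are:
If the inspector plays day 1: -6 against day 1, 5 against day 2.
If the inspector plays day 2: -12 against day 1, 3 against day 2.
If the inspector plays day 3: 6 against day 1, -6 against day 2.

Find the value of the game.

Row day 2 is strictly dominated by row day 1, so the inspector never plays it.
The remaining 2×2 game on (day 1, day 3) × (day 1, day 2) has no saddle point. Let the inspector play day 1 with probability p; indifference gives −6p + 6(1−p) = 5p − 6(1−p), so p = 12/23.
Similarly the inspectee's optimal q on day 1 is 11/23, and the value is -6·(11/23) + (5)·(12/23) = -6/23.

-6/23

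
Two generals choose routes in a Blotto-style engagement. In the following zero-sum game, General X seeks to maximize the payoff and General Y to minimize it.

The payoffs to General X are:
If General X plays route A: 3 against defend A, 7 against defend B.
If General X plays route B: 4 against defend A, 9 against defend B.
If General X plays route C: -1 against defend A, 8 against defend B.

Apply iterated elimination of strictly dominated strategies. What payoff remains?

Column defend B is strictly dominated by defend A for General Y (3<7, 4<9, -1<8); eliminate defend B.
Row route C is strictly dominated by row route A (3>-1); eliminate route C.
Row route A is strictly dominated by row route B (4>3); eliminate route A.
Only (route B, defend A) remains, with payoff 4.

4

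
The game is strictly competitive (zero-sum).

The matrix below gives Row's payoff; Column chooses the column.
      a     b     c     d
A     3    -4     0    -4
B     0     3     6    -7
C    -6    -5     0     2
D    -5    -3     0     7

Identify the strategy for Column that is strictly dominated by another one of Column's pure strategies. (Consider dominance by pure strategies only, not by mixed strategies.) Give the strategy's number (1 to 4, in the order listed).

Column prefers columns that give Row less. Compare c with b: -4 < 0, 3 < 6, -5 < 0, -3 < 0.
So b strictly dominates c for Column; c is strictly dominated.

3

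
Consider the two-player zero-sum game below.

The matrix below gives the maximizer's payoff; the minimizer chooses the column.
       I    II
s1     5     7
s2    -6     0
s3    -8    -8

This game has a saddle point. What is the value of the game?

5

Row minima: 5, -6, -8 → the maximizer's maximin is 5.
Column maxima: 5, 7 → the minimizer's minimax is 5.
They coincide at (s1, I), so the value is 5.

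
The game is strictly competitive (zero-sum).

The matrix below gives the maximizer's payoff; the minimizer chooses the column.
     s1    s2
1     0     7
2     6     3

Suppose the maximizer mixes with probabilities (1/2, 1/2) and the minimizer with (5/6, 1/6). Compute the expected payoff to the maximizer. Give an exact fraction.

10/3

Against (5/6, 1/6), each row's expected payoff is 1: 7/6; 2: 11/2.
Taking the (1/2, 1/2)-weighted average: (1/2)·(7/6) + (1/2)·(11/2) = 10/3.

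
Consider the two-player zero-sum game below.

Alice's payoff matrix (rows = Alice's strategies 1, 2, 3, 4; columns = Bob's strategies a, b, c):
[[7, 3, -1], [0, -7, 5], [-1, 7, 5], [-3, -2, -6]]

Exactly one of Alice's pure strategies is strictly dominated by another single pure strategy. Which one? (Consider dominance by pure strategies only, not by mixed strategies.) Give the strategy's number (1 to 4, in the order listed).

4

Compare 4 with 1: 7 > -3, 3 > -2, -1 > -6.
So 1 strictly dominates 4 for Alice; 4 is strictly dominated.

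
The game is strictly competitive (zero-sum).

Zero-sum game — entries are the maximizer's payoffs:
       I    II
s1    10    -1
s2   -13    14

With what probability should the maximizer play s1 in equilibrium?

Row minima are -1 and -13, so the maximizer's maximin is -1; column maxima are 10 and 14, so the minimizer's minimax is 10. These differ, so the equilibrium is in mixed strategies.
Let the maximizer play s1 with probability p. The minimizer is indifferent when 10p − 13(1−p) = −p + 14(1−p), giving p = 27/38.

27/38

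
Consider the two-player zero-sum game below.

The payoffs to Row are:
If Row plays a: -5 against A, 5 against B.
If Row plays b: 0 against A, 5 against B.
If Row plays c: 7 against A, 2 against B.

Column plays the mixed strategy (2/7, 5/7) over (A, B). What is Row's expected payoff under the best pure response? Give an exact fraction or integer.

a: (-5)·(2/7) + (5)·(5/7) = 15/7.
b: (0)·(2/7) + (5)·(5/7) = 25/7.
c: (7)·(2/7) + (2)·(5/7) = 24/7.
The best pure response is b with expected payoff 25/7.

25/7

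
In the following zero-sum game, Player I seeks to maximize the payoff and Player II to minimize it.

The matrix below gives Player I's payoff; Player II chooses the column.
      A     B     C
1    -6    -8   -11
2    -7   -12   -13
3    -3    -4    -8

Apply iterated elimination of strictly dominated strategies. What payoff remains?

Row 2 is strictly dominated by row 1 (-6>-7, -8>-12, -11>-13); eliminate 2.
Row 1 is strictly dominated by row 3 (-3>-6, -4>-8, -8>-11); eliminate 1.
Column A is strictly dominated by B for Player II (-4<-3); eliminate A.
Column B is strictly dominated by C for Player II (-8<-4); eliminate B.
Only (3, C) remains, with payoff -8.

-8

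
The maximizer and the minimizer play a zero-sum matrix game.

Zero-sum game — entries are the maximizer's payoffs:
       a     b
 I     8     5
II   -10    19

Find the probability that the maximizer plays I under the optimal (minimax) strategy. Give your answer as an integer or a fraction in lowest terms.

29/32

Row minima are 5 and -10, so the maximizer's maximin is 5; column maxima are 8 and 19, so the minimizer's minimax is 8. These differ, so the equilibrium is in mixed strategies.
Let the maximizer play I with probability p. The minimizer is indifferent when 8p − 10(1−p) = 5p + 19(1−p), giving p = 29/32.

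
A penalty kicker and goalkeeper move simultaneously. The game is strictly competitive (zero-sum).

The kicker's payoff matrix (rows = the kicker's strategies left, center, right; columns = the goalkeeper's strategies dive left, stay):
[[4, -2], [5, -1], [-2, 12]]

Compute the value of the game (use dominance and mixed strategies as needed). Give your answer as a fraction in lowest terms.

29/10

Row left is strictly dominated by row center, so the kicker never plays it.
The remaining 2×2 game on (center, right) × (dive left, stay) has no saddle point. Let the kicker play center with probability p; indifference gives 5p − 2(1−p) = −p + 12(1−p), so p = 7/10.
Similarly the goalkeeper's optimal q on dive left is 13/20, and the value is 5·(13/20) + (-1)·(7/20) = 29/10.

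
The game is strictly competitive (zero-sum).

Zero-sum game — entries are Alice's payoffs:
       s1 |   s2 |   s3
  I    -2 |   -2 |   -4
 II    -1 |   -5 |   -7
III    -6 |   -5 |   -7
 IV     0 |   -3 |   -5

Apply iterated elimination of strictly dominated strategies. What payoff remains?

-4

Column s1 is strictly dominated by s3 for Bob (-4<-2, -7<-1, -7<-6, -5<0); eliminate s1.
Row IV is strictly dominated by row I (-2>-3, -4>-5); eliminate IV.
Row II is strictly dominated by row I (-2>-5, -4>-7); eliminate II.
Row III is strictly dominated by row I (-2>-5, -4>-7); eliminate III.
Column s2 is strictly dominated by s3 for Bob (-4<-2); eliminate s2.
Only (I, s3) remains, with payoff -4.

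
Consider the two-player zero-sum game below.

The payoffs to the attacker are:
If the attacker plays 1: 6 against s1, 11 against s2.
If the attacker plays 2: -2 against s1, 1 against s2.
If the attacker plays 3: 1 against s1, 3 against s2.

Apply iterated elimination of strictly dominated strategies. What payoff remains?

Row 2 is strictly dominated by row 1 (6>-2, 11>1); eliminate 2.
Row 3 is strictly dominated by row 1 (6>1, 11>3); eliminate 3.
Column s2 is strictly dominated by s1 for the defender (6<11); eliminate s2.
Only (1, s1) remains, with payoff 6.

6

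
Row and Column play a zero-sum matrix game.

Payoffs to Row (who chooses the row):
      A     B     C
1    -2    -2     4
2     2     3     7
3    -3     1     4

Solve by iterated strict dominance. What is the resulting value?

Column C is strictly dominated by A for Column (-2<4, 2<7, -3<4); eliminate C.
Row 3 is strictly dominated by row 2 (2>-3, 3>1); eliminate 3.
Row 1 is strictly dominated by row 2 (2>-2, 3>-2); eliminate 1.
Column B is strictly dominated by A for Column (2<3); eliminate B.
Only (2, A) remains, with payoff 2.

2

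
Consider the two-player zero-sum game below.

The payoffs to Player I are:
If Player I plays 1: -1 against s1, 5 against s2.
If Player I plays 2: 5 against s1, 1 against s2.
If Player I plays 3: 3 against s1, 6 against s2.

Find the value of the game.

27/7

Row 1 is strictly dominated by row 3, so Player I never plays it.
The remaining 2×2 game on (2, 3) × (s1, s2) has no saddle point. Let Player I play 2 with probability p; indifference gives 5p + 3(1−p) = p + 6(1−p), so p = 3/7.
Similarly Player II's optimal q on s1 is 5/7, and the value is 5·(5/7) + (1)·(2/7) = 27/7.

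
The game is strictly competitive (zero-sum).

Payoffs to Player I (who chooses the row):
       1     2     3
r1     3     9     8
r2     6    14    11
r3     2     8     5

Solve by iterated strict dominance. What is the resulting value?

Column 2 is strictly dominated by 1 for Player II (3<9, 6<14, 2<8); eliminate 2.
Row r1 is strictly dominated by row r2 (6>3, 11>8); eliminate r1.
Column 3 is strictly dominated by 1 for Player II (6<11, 2<5); eliminate 3.
Row r3 is strictly dominated by row r2 (6>2); eliminate r3.
Only (r2, 1) remains, with payoff 6.

6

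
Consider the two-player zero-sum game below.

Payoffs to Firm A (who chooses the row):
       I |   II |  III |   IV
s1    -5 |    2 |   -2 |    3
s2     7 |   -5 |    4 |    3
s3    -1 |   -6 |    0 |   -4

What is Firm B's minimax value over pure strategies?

The worst case (largest entry) in each column is I: 7, II: 2, III: 4, IV: 3.
The best (smallest) of these is 2.

2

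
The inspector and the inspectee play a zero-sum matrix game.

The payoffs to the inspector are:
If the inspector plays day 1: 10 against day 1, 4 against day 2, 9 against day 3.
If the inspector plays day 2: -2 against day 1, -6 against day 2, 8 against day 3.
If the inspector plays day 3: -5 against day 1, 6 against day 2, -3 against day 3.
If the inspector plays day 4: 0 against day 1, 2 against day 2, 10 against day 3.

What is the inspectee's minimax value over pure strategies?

6

The worst case (largest entry) in each column is day 1: 10, day 2: 6, day 3: 10.
The best (smallest) of these is 6.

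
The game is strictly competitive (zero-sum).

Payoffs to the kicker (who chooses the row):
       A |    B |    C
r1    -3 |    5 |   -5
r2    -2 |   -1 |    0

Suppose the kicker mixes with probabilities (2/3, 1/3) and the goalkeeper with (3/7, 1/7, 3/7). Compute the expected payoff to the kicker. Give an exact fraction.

Against (3/7, 1/7, 3/7), each row's expected payoff is r1: -19/7; r2: -1.
Taking the (2/3, 1/3)-weighted average: (2/3)·(-19/7) + (1/3)·(-1) = -15/7.

-15/7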